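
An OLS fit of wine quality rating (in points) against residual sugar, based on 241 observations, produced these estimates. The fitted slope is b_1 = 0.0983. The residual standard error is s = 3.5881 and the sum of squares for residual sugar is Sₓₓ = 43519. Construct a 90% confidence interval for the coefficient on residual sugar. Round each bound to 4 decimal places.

(0.0699, 0.1267)

SE(b_1) = s/√Sₓₓ = 3.5881/√43519 = 0.0171999.
df = n − 2 = 239.
t* = t_{0.05, 239} = 1.651254.
Margin = t* × SE = 1.651254 × 0.0171999 = 0.028401.
CI: 0.0983 ± 0.028401 → (0.0699, 0.1267).
With 90% confidence, each one-unit increase in residual sugar is associated with a change of between 0.0699 and 0.1267 points in wine quality rating.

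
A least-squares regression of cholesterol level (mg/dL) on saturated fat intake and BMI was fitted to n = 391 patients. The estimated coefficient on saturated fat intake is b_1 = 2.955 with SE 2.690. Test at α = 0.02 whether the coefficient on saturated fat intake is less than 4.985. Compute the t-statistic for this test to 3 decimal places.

t = -0.755

H₀: β₁ = 4.985 vs H₁: β₁ < 4.985.
t = (b_1 − β₁⁰)/SE = (2.955 − 4.985) / 2.690 = -0.755.
df = n − k − 1 = 391 − 2 − 1 = 388.
One-sided p ≈ 0.2255, which is ≥ 0.02, so fail to reject H₀.
The data do not give significant evidence that the true slope on saturated fat intake is below 4.985 mg/dL per unit, holding the other predictors fixed.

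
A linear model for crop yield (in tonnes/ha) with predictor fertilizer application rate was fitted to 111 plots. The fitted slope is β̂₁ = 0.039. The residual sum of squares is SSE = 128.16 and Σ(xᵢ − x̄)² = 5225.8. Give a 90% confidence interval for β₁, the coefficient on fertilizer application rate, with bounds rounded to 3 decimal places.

MSE = SSE/(n − 2) = 128.16/109 = 1.17578.
SE(β̂₁) = √(MSE/Sₓₓ) = √(1.17578/5225.8) = 0.0149998.
df = n − 2 = 109.
t* = t_{0.05, 109} = 1.658953.
Margin = t* × SE = 1.658953 × 0.0149998 = 0.02488.
CI: 0.039 ± 0.02488 → (0.014, 0.064).
With 90% confidence, each one-unit increase in fertilizer application rate is associated with a change of between 0.014 and 0.064 tonnes/ha in crop yield.

(0.014, 0.064)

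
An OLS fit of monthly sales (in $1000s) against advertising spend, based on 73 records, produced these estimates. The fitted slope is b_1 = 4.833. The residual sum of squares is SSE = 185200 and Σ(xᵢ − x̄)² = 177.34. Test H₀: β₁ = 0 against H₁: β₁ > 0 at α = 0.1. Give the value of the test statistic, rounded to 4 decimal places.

MSE = SSE/(n − 2) = 185200/71 = 2608.45.
SE(b_1) = √(MSE/Sₓₓ) = √(2608.45/177.34) = 3.8352.
t = 4.833 / 3.8352 = 1.2602.
df = n − 2 = 71.
One-sided p ≈ 0.1059, which is ≥ 0.1, so fail to reject H₀.
The data do not give significant evidence that the true slope on advertising spend is positive.

t = 1.2602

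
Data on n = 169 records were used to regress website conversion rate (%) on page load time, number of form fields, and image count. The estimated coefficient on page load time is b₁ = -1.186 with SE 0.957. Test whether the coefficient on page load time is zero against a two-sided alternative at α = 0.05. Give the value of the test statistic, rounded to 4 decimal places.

t = -1.2393

H₀: β₁ = 0 vs H₁: β₁ ≠ 0.
t = (b₁ − β₁⁰)/SE = -1.186 / 0.957 = -1.2393.
df = n − k − 1 = 169 − 3 − 1 = 165.
Two-sided p ≈ 0.2170, which is ≥ 0.05, so fail to reject H₀.
The data do not give significant evidence of an association between page load time and website conversion rate, after adjusting for the other predictors.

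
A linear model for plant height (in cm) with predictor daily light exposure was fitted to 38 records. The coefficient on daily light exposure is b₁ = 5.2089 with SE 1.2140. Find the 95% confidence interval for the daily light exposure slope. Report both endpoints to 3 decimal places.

df = n − 2 = 38 − 2 = 36.
t* = t_{0.025, 36} = 2.028094.
Margin = t* × SE = 2.028094 × 1.2140 = 2.46211.
CI: 5.2089 ± 2.46211 → (2.747, 7.671).
With 95% confidence, each one-unit increase in daily light exposure is associated with a change of between 2.747 and 7.671 cm in plant height.

(2.747, 7.671)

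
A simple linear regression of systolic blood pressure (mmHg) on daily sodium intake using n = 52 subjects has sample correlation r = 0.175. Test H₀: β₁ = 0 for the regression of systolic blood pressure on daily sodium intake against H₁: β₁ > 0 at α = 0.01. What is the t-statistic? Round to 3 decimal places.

t = 1.257

t = r·√(n − 2)/√(1 − r²) = 0.175·√50/√0.969375 = 1.257.
df = n − 2 = 50.
One-sided p ≈ 0.1073, which is ≥ 0.01, so fail to reject H₀.
The data do not give significant evidence of a linear association between daily sodium intake and systolic blood pressure.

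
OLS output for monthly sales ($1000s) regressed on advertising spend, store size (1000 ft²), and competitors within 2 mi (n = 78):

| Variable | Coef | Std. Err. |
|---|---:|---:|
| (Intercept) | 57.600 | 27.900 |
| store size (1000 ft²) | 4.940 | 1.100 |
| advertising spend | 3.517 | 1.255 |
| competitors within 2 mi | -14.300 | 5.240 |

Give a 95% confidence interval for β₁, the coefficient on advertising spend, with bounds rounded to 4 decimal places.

(1.0164, 6.0176)

Read off: b = 3.517, SE = 1.255 for advertising spend.
df = n − k − 1 = 78 − 3 − 1 = 74.
t* = t_{0.025, 74} = 1.992543.
Margin = t* × SE = 1.992543 × 1.255 = 2.500642.
CI: 3.517 ± 2.500642 → (1.0164, 6.0176).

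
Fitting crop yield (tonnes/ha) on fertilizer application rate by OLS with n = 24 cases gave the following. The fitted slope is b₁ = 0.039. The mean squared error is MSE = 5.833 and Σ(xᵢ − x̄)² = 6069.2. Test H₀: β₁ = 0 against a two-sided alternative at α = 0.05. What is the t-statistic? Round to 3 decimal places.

t = 1.258

SE(b₁) = √(MSE/Sₓₓ) = √(5.833/6069.2) = 0.0310013.
t = 0.039 / 0.0310013 = 1.258.
df = n − 2 = 22.
Two-sided p ≈ 0.2216, which is ≥ 0.05, so fail to reject H₀.
The data do not give significant evidence of an association between fertilizer application rate and crop yield.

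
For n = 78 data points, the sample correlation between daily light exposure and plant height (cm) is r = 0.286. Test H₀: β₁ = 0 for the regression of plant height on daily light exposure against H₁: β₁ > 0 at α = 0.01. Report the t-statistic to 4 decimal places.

t = r·√(n − 2)/√(1 − r²) = 0.286·√76/√0.918204 = 2.6020.
df = n − 2 = 76.
One-sided p ≈ 0.0056, which is < 0.01, so reject H₀.
There is evidence of a linear association between daily light exposure and plant height.

t = 2.6020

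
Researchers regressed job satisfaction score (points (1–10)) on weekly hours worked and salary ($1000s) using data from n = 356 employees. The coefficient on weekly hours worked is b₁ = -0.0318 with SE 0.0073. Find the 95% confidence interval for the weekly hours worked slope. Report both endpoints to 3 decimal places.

(-0.046, -0.017)

df = n − k − 1 = 356 − 2 − 1 = 353.
t* = t_{0.025, 353} = 1.966707.
Margin = t* × SE = 1.966707 × 0.0073 = 0.01436.
CI: -0.0318 ± 0.01436 → (-0.046, -0.017).
With 95% confidence, each one-unit increase in weekly hours worked is associated with a change of between -0.046 and -0.017 points (1–10) in job satisfaction score, holding the other predictors fixed.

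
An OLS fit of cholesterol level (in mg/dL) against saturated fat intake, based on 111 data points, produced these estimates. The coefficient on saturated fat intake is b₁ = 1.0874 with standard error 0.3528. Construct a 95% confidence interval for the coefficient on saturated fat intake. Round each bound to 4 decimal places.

df = n − 2 = 111 − 2 = 109.
t* = t_{0.025, 109} = 1.981967.
Margin = t* × SE = 1.981967 × 0.3528 = 0.699238.
CI: 1.0874 ± 0.699238 → (0.3882, 1.7866).
With 95% confidence, each one-unit increase in saturated fat intake is associated with a change of between 0.3882 and 1.7866 mg/dL in cholesterol level.

(0.3882, 1.7866)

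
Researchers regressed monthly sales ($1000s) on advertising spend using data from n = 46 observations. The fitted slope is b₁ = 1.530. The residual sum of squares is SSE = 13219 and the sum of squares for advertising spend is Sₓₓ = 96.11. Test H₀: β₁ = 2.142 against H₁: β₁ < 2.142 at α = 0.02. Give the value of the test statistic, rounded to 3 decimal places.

t = -0.346

MSE = SSE/(n − 2) = 13219/44 = 300.432.
SE(b₁) = √(MSE/Sₓₓ) = √(300.432/96.11) = 1.76803.
t = (1.530 − 2.142) / 1.76803 = -0.346.
df = n − 2 = 44.
One-sided p ≈ 0.3654, which is ≥ 0.02, so fail to reject H₀.
The data do not give significant evidence that the true slope on advertising spend is below 2.142 $1000s per unit.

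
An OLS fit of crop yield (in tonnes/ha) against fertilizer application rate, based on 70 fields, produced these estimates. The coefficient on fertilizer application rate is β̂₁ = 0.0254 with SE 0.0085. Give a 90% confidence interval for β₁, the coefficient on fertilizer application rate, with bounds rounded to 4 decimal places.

df = n − 2 = 70 − 2 = 68.
t* = t_{0.05, 68} = 1.667572.
Margin = t* × SE = 1.667572 × 0.0085 = 0.014174.
CI: 0.0254 ± 0.014174 → (0.0112, 0.0396).
With 90% confidence, each one-unit increase in fertilizer application rate is associated with a change of between 0.0112 and 0.0396 tonnes/ha in crop yield.

(0.0112, 0.0396)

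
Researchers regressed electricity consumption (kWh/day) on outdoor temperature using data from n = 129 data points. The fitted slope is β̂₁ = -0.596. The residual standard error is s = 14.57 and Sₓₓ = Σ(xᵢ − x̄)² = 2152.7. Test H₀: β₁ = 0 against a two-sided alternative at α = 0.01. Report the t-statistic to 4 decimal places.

SE(β̂₁) = s/√Sₓₓ = 14.57/√2152.7 = 0.314028.
t = -0.596 / 0.314028 = -1.8979.
df = n − 2 = 127.
Two-sided p ≈ 0.0600, which is ≥ 0.01, so fail to reject H₀.
The data do not give significant evidence of an association between outdoor temperature and electricity consumption.

t = -1.8979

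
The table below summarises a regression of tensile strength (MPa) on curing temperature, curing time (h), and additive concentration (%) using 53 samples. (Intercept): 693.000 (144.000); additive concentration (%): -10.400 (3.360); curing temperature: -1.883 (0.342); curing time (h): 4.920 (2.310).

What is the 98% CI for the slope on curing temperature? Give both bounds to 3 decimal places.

(-2.705, -1.061)

Read off: b = -1.883, SE = 0.342 for curing temperature.
df = n − k − 1 = 53 − 3 − 1 = 49.
t* = t_{0.01, 49} = 2.404892.
Margin = t* × SE = 2.404892 × 0.342 = 0.82247.
CI: -1.883 ± 0.82247 → (-2.705, -1.061).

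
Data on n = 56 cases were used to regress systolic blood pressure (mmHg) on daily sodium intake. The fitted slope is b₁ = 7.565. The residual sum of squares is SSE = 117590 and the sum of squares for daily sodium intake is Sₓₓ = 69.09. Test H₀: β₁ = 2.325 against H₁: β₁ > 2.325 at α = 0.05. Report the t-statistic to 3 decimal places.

t = 0.933

MSE = SSE/(n − 2) = 117590/54 = 2177.59.
SE(b₁) = √(MSE/Sₓₓ) = √(2177.59/69.09) = 5.61411.
t = (7.565 − 2.325) / 5.61411 = 0.933.
df = n − 2 = 54.
One-sided p ≈ 0.1774, which is ≥ 0.05, so fail to reject H₀.
The data do not give significant evidence that the true slope on daily sodium intake exceeds 2.325 mmHg per unit.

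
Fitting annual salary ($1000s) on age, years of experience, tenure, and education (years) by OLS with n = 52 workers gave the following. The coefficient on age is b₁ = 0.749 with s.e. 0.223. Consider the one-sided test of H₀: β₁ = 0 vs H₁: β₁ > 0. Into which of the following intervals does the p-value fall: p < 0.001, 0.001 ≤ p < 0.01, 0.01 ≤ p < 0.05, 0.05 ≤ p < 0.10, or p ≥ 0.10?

t = 0.749 / 0.223 = 3.359.
df = n − k − 1 = 52 − 4 − 1 = 47.
One-sided p = P(T_{47} > t) ≈ 0.0008.
So p < 0.001.

p < 0.001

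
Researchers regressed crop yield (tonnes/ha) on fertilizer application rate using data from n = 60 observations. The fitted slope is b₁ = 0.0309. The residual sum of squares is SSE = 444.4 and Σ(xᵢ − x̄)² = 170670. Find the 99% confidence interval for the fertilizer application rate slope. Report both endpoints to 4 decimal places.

MSE = SSE/(n − 2) = 444.4/58 = 7.66207.
SE(b₁) = √(MSE/Sₓₓ) = √(7.66207/170670) = 0.0067003.
df = n − 2 = 58.
t* = t_{0.005, 58} = 2.663287.
Margin = t* × SE = 2.663287 × 0.0067003 = 0.017845.
CI: 0.0309 ± 0.017845 → (0.0131, 0.0487).
With 99% confidence, each one-unit increase in fertilizer application rate is associated with a change of between 0.0131 and 0.0487 tonnes/ha in crop yield.

(0.0131, 0.0487)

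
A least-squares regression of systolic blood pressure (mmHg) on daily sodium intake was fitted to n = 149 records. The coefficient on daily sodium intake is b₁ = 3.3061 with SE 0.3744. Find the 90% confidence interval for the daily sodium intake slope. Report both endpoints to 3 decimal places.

df = n − 2 = 149 − 2 = 147.
t* = t_{0.05, 147} = 1.655285.
Margin = t* × SE = 1.655285 × 0.3744 = 0.61974.
CI: 3.3061 ± 0.61974 → (2.686, 3.926).
With 90% confidence, each one-unit increase in daily sodium intake is associated with a change of between 2.686 and 3.926 mmHg in systolic blood pressure.

(2.686, 3.926)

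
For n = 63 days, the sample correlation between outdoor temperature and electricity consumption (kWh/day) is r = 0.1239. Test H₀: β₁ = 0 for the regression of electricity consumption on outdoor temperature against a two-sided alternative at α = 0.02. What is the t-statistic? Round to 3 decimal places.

t = 0.975

t = r·√(n − 2)/√(1 − r²) = 0.1239·√61/√0.984649 = 0.975.
df = n − 2 = 61.
Two-sided p ≈ 0.3333, which is ≥ 0.02, so fail to reject H₀.
The data do not give significant evidence of a linear association between outdoor temperature and electricity consumption.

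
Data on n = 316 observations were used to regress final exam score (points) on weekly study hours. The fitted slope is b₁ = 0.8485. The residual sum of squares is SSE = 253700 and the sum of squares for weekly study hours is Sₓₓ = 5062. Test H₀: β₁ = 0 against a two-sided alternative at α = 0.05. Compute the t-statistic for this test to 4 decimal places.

t = 2.1238

MSE = SSE/(n − 2) = 253700/314 = 807.962.
SE(b₁) = √(MSE/Sₓₓ) = √(807.962/5062) = 0.399516.
t = 0.8485 / 0.399516 = 2.1238.
df = n − 2 = 314.
Two-sided p ≈ 0.0345, which is < 0.05, so reject H₀.
There is evidence that weekly study hours is associated with final exam score.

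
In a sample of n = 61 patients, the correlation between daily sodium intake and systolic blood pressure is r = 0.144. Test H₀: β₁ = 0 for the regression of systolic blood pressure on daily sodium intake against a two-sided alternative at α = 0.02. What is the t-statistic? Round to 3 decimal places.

t = 1.118

t = r·√(n − 2)/√(1 − r²) = 0.144·√59/√0.979264 = 1.118.
df = n − 2 = 59.
Two-sided p ≈ 0.2682, which is ≥ 0.02, so fail to reject H₀.
The data do not give significant evidence of a linear association between daily sodium intake and systolic blood pressure.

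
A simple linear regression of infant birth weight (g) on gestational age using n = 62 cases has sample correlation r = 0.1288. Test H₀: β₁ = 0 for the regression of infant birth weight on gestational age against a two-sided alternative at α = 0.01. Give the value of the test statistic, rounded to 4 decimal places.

t = 1.0061

t = r·√(n − 2)/√(1 − r²) = 0.1288·√60/√0.983411 = 1.0061.
df = n − 2 = 60.
Two-sided p ≈ 0.3184, which is ≥ 0.01, so fail to reject H₀.
The data do not give significant evidence of a linear association between gestational age and infant birth weight.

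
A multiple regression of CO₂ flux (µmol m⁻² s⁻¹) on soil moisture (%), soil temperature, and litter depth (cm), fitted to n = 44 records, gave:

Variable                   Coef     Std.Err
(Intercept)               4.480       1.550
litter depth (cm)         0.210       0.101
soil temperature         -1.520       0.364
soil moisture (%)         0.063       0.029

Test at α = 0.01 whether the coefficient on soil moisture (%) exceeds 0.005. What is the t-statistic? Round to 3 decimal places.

Read off: b = 0.063, SE = 0.029 for soil moisture (%).
H₀: β₁ = 0.005 vs H₁: β₁ > 0.005.
t = (0.063 − 0.005) / 0.029 = 2.000.
df = n − k − 1 = 44 − 3 − 1 = 40.
One-sided p ≈ 0.0262, which is ≥ 0.01, so fail to reject H₀.
The data do not give significant evidence that the true slope on soil moisture (%) exceeds 0.005 µmol m⁻² s⁻¹ per unit, holding the other predictors fixed.

t = 2.000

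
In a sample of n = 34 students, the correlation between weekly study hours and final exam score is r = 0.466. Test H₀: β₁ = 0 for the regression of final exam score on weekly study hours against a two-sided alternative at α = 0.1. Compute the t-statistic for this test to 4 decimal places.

t = r·√(n − 2)/√(1 − r²) = 0.466·√32/√0.782844 = 2.9794.
df = n − 2 = 32.
Two-sided p ≈ 0.0055, which is < 0.1, so reject H₀.
There is evidence of a linear association between weekly study hours and final exam score.

t = 2.9794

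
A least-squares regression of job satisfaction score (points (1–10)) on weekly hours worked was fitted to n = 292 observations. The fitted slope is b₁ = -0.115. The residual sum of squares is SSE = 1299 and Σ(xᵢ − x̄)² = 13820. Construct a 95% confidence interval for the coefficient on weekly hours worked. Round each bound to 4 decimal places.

(-0.1504, -0.0796)

MSE = SSE/(n − 2) = 1299/290 = 4.47931.
SE(b₁) = √(MSE/Sₓₓ) = √(4.47931/13820) = 0.0180033.
df = n − 2 = 290.
t* = t_{0.025, 290} = 1.968178.
Margin = t* × SE = 1.968178 × 0.0180033 = 0.035434.
CI: -0.115 ± 0.035434 → (-0.1504, -0.0796).
With 95% confidence, each one-unit increase in weekly hours worked is associated with a change of between -0.1504 and -0.0796 points (1–10) in job satisfaction score.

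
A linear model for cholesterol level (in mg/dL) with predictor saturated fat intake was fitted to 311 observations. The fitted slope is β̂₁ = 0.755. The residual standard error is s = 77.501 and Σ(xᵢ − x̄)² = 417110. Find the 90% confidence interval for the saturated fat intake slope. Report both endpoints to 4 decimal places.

SE(β̂₁) = s/√Sₓₓ = 77.501/√417110 = 0.12.
df = n − 2 = 309.
t* = t_{0.05, 309} = 1.6498.
Margin = t* × SE = 1.6498 × 0.12 = 0.197976.
CI: 0.755 ± 0.197976 → (0.5570, 0.9530).
With 90% confidence, each one-unit increase in saturated fat intake is associated with a change of between 0.5570 and 0.9530 mg/dL in cholesterol level.

(0.5570, 0.9530)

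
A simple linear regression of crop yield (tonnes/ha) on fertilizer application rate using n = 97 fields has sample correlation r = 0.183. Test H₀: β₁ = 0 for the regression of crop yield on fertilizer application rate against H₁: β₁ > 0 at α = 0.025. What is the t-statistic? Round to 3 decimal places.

t = r·√(n − 2)/√(1 − r²) = 0.183·√95/√0.966511 = 1.814.
df = n − 2 = 95.
One-sided p ≈ 0.0364, which is ≥ 0.025, so fail to reject H₀.
The data do not give significant evidence of a linear association between fertilizer application rate and crop yield.

t = 1.814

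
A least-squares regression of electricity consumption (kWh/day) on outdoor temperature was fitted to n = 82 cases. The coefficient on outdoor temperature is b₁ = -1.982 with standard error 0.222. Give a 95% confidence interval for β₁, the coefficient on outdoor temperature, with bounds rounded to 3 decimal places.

df = n − 2 = 82 − 2 = 80.
t* = t_{0.025, 80} = 1.990063.
Margin = t* × SE = 1.990063 × 0.222 = 0.44179.
CI: -1.982 ± 0.44179 → (-2.424, -1.540).
With 95% confidence, each one-unit increase in outdoor temperature is associated with a change of between -2.424 and -1.540 kWh/day in electricity consumption.

(-2.424, -1.540)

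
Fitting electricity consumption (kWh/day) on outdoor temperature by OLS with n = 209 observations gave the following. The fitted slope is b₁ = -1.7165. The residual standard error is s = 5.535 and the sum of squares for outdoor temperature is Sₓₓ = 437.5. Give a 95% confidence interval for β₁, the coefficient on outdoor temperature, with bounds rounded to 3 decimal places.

SE(b₁) = s/√Sₓₓ = 5.535/√437.5 = 0.264624.
df = n − 2 = 207.
t* = t_{0.025, 207} = 1.97149.
Margin = t* × SE = 1.97149 × 0.264624 = 0.52170.
CI: -1.7165 ± 0.52170 → (-2.238, -1.195).
With 95% confidence, each one-unit increase in outdoor temperature is associated with a change of between -2.238 and -1.195 kWh/day in electricity consumption.

(-2.238, -1.195)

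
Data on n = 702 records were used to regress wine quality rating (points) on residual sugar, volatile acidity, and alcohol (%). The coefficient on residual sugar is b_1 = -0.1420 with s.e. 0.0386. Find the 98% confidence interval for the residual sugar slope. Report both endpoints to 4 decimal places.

(-0.2320, -0.0520)

df = n − k − 1 = 702 − 3 − 1 = 698.
t* = t_{0.01, 698} = 2.331702.
Margin = t* × SE = 2.331702 × 0.0386 = 0.090004.
CI: -0.1420 ± 0.090004 → (-0.2320, -0.0520).
With 98% confidence, each one-unit increase in residual sugar is associated with a change of between -0.2320 and -0.0520 points in wine quality rating, holding the other predictors fixed.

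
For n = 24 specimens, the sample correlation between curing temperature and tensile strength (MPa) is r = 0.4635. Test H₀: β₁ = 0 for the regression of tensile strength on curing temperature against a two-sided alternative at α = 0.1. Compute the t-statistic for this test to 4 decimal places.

t = 2.4535

t = r·√(n − 2)/√(1 − r²) = 0.4635·√22/√0.785168 = 2.4535.
df = n − 2 = 22.
Two-sided p ≈ 0.0225, which is < 0.1, so reject H₀.
There is evidence of a linear association between curing temperature and tensile strength.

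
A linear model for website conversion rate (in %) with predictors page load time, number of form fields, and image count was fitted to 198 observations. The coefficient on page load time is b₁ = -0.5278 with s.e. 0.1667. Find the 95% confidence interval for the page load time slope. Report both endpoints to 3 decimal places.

(-0.857, -0.199)

df = n − k − 1 = 198 − 3 − 1 = 194.
t* = t_{0.025, 194} = 1.972268.
Margin = t* × SE = 1.972268 × 0.1667 = 0.32878.
CI: -0.5278 ± 0.32878 → (-0.857, -0.199).
With 95% confidence, each one-unit increase in page load time is associated with a change of between -0.857 and -0.199 % in website conversion rate, holding the other predictors fixed.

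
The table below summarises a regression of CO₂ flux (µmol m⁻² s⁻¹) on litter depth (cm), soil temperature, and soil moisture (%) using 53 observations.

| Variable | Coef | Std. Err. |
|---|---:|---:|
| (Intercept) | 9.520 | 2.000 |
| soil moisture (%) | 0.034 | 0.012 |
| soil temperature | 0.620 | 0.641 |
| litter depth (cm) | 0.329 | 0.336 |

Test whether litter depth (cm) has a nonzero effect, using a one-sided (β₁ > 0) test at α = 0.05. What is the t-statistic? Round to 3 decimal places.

t = 0.979

Read off: b = 0.329, SE = 0.336 for litter depth (cm).
H₀: β₁ = 0 vs H₁: β₁ > 0.
t = 0.329 / 0.336 = 0.979.
df = n − k − 1 = 53 − 3 − 1 = 49.
One-sided p ≈ 0.1662, which is ≥ 0.05, so fail to reject H₀.
The data do not give significant evidence that the true slope on litter depth (cm) is positive, holding the other predictors fixed.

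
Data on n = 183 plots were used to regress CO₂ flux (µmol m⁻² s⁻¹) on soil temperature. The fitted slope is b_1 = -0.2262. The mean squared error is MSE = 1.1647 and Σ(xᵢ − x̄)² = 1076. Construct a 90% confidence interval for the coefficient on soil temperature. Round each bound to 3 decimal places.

(-0.281, -0.172)

SE(b_1) = √(MSE/Sₓₓ) = √(1.1647/1076) = 0.0329004.
df = n − 2 = 181.
t* = t_{0.05, 181} = 1.653316.
Margin = t* × SE = 1.653316 × 0.0329004 = 0.05439.
CI: -0.2262 ± 0.05439 → (-0.281, -0.172).
With 90% confidence, each one-unit increase in soil temperature is associated with a change of between -0.281 and -0.172 µmol m⁻² s⁻¹ in CO₂ flux.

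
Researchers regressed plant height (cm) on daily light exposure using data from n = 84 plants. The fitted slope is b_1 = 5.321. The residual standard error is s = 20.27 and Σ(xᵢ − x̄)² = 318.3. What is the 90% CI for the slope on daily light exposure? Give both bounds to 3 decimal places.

(3.431, 7.211)

SE(b_1) = s/√Sₓₓ = 20.27/√318.3 = 1.13615.
df = n − 2 = 82.
t* = t_{0.05, 82} = 1.663649.
Margin = t* × SE = 1.663649 × 1.13615 = 1.89015.
CI: 5.321 ± 1.89015 → (3.431, 7.211).
With 90% confidence, each one-unit increase in daily light exposure is associated with a change of between 3.431 and 7.211 cm in plant height.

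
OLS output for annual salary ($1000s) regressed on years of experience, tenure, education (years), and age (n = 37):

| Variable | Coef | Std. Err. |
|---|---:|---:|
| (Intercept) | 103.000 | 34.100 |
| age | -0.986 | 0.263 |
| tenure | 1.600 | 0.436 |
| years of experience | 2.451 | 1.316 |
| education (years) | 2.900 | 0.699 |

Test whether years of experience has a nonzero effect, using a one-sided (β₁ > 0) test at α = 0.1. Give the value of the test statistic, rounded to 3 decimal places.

t = 1.862

Read off: b = 2.451, SE = 1.316 for years of experience.
H₀: β₁ = 0 vs H₁: β₁ > 0.
t = 2.451 / 1.316 = 1.862.
df = n − k − 1 = 37 − 4 − 1 = 32.
One-sided p ≈ 0.0359, which is < 0.1, so reject H₀.
There is evidence that the true slope on years of experience is positive, holding the other predictors fixed.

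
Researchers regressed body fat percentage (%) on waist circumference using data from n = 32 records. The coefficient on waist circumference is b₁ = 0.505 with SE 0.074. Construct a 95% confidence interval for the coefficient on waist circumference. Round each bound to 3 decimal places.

df = n − 2 = 32 − 2 = 30.
t* = t_{0.025, 30} = 2.042272.
Margin = t* × SE = 2.042272 × 0.074 = 0.15113.
CI: 0.505 ± 0.15113 → (0.354, 0.656).
With 95% confidence, each one-unit increase in waist circumference is associated with a change of between 0.354 and 0.656 % in body fat percentage.

(0.354, 0.656)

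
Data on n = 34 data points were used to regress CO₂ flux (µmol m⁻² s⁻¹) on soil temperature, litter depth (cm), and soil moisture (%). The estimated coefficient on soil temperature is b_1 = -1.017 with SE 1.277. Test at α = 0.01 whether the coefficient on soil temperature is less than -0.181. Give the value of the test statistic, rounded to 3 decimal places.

H₀: β₁ = -0.181 vs H₁: β₁ < -0.181.
t = (b_1 − β₁⁰)/SE = (-1.017 − (-0.181)) / 1.277 = -0.655.
df = n − k − 1 = 34 − 3 − 1 = 30.
One-sided p ≈ 0.2588, which is ≥ 0.01, so fail to reject H₀.
The data do not give significant evidence that the true slope on soil temperature is below -0.181 µmol m⁻² s⁻¹ per unit, holding the other predictors fixed.

t = -0.655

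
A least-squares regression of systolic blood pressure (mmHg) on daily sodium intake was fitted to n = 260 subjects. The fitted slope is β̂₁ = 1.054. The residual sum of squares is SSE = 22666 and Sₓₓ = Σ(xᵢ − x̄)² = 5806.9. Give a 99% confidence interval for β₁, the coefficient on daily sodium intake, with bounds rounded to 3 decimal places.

(0.735, 1.373)

MSE = SSE/(n − 2) = 22666/258 = 87.8527.
SE(β̂₁) = √(MSE/Sₓₓ) = √(87.8527/5806.9) = 0.123.
df = n − 2 = 258.
t* = t_{0.005, 258} = 2.595019.
Margin = t* × SE = 2.595019 × 0.123 = 0.31919.
CI: 1.054 ± 0.31919 → (0.735, 1.373).
With 99% confidence, each one-unit increase in daily sodium intake is associated with a change of between 0.735 and 1.373 mmHg in systolic blood pressure.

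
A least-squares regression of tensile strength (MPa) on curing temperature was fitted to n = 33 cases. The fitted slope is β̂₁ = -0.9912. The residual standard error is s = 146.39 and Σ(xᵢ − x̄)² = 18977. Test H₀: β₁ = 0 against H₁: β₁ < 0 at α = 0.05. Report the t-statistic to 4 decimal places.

SE(β̂₁) = s/√Sₓₓ = 146.39/√18977 = 1.06267.
t = -0.9912 / 1.06267 = -0.9327.
df = n − 2 = 31.
One-sided p ≈ 0.1791, which is ≥ 0.05, so fail to reject H₀.
The data do not give significant evidence that the true slope on curing temperature is negative.

t = -0.9327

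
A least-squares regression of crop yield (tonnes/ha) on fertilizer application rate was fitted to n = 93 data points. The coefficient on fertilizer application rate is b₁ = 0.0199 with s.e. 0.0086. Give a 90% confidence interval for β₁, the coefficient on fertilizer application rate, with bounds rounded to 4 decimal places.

df = n − 2 = 93 − 2 = 91.
t* = t_{0.05, 91} = 1.661771.
Margin = t* × SE = 1.661771 × 0.0086 = 0.014291.
CI: 0.0199 ± 0.014291 → (0.0056, 0.0342).
With 90% confidence, each one-unit increase in fertilizer application rate is associated with a change of between 0.0056 and 0.0342 tonnes/ha in crop yield.

(0.0056, 0.0342)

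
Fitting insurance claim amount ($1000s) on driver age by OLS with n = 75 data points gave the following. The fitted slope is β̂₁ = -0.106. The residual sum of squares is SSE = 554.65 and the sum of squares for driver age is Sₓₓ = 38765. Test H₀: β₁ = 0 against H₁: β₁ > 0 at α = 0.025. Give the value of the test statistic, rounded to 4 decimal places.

t = -7.5714

MSE = SSE/(n − 2) = 554.65/73 = 7.59795.
SE(β̂₁) = √(MSE/Sₓₓ) = √(7.59795/38765) = 0.014.
t = -0.106 / 0.014 = -7.5714.
df = n − 2 = 73.
One-sided p ≈ 1.0000, which is ≥ 0.025, so fail to reject H₀.
The data do not give significant evidence that the true slope on driver age is positive.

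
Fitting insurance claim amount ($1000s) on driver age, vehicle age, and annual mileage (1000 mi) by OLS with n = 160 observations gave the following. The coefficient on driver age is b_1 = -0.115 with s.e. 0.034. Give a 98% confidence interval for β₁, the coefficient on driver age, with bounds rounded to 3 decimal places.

df = n − k − 1 = 160 − 3 − 1 = 156.
t* = t_{0.01, 156} = 2.350489.
Margin = t* × SE = 2.350489 × 0.034 = 0.07992.
CI: -0.115 ± 0.07992 → (-0.195, -0.035).
With 98% confidence, each one-unit increase in driver age is associated with a change of between -0.195 and -0.035 $1000s in insurance claim amount, holding the other predictors fixed.

(-0.195, -0.035)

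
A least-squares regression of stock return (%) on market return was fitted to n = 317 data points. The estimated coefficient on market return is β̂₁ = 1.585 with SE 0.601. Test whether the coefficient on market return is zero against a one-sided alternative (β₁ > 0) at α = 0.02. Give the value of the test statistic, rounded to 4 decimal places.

t = 2.6373

H₀: β₁ = 0 vs H₁: β₁ > 0.
t = (β̂₁ − β₁⁰)/SE = 1.585 / 0.601 = 2.6373.
df = n − 2 = 317 − 2 = 315.
One-sided p ≈ 0.0044, which is < 0.02, so reject H₀.
There is evidence that the true slope on market return is positive.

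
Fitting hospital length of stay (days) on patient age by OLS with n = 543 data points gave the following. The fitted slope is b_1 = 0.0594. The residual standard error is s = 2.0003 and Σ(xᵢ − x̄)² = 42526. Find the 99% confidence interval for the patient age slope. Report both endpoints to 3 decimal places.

(0.034, 0.084)

SE(b_1) = s/√Sₓₓ = 2.0003/√42526 = 0.00969991.
df = n − 2 = 541.
t* = t_{0.005, 541} = 2.584947.
Margin = t* × SE = 2.584947 × 0.00969991 = 0.02507.
CI: 0.0594 ± 0.02507 → (0.034, 0.084).
With 99% confidence, each one-unit increase in patient age is associated with a change of between 0.034 and 0.084 days in hospital length of stay.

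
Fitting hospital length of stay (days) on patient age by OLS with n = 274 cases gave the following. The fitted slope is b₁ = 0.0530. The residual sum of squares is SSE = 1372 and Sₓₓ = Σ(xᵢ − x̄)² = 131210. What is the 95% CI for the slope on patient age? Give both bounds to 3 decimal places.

MSE = SSE/(n − 2) = 1372/272 = 5.04412.
SE(b₁) = √(MSE/Sₓₓ) = √(5.04412/131210) = 0.00620025.
df = n − 2 = 272.
t* = t_{0.025, 272} = 1.968724.
Margin = t* × SE = 1.968724 × 0.00620025 = 0.01221.
CI: 0.0530 ± 0.01221 → (0.041, 0.065).
With 95% confidence, each one-unit increase in patient age is associated with a change of between 0.041 and 0.065 days in hospital length of stay.

(0.041, 0.065)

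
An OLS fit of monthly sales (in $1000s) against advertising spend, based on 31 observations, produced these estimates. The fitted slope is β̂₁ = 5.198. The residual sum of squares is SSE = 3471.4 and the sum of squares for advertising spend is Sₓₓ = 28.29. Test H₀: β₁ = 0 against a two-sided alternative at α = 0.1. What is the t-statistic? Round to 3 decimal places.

t = 2.527

MSE = SSE/(n − 2) = 3471.4/29 = 119.703.
SE(β̂₁) = √(MSE/Sₓₓ) = √(119.703/28.29) = 2.05701.
t = 5.198 / 2.05701 = 2.527.
df = n − 2 = 29.
Two-sided p ≈ 0.0172, which is < 0.1, so reject H₀.
There is evidence that advertising spend is associated with monthly sales.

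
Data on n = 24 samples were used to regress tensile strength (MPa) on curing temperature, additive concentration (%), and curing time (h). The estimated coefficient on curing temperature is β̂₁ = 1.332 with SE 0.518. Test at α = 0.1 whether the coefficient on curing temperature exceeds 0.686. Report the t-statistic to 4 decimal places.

t = 1.2471

H₀: β₁ = 0.686 vs H₁: β₁ > 0.686.
t = (β̂₁ − β₁⁰)/SE = (1.332 − 0.686) / 0.518 = 1.2471.
df = n − k − 1 = 24 − 3 − 1 = 20.
One-sided p ≈ 0.1134, which is ≥ 0.1, so fail to reject H₀.
The data do not give significant evidence that the true slope on curing temperature exceeds 0.686 MPa per unit, holding the other predictors fixed.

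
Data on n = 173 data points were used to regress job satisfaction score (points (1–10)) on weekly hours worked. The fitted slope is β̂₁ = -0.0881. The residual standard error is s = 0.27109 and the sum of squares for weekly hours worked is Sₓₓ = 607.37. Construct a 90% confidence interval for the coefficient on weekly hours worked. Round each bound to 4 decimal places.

(-0.1063, -0.0699)

SE(β̂₁) = s/√Sₓₓ = 0.27109/√607.37 = 0.0109999.
df = n − 2 = 171.
t* = t_{0.05, 171} = 1.653813.
Margin = t* × SE = 1.653813 × 0.0109999 = 0.018192.
CI: -0.0881 ± 0.018192 → (-0.1063, -0.0699).
With 90% confidence, each one-unit increase in weekly hours worked is associated with a change of between -0.1063 and -0.0699 points (1–10) in job satisfaction score.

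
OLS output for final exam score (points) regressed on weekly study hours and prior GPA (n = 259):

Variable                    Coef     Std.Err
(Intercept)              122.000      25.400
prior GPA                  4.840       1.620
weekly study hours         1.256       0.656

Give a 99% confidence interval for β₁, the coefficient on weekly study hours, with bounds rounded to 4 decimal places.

(-0.4464, 2.9584)

Read off: b = 1.256, SE = 0.656 for weekly study hours.
df = n − k − 1 = 259 − 2 − 1 = 256.
t* = t_{0.005, 256} = 2.59517.
Margin = t* × SE = 2.59517 × 0.656 = 1.702432.
CI: 1.256 ± 1.702432 → (-0.4464, 2.9584).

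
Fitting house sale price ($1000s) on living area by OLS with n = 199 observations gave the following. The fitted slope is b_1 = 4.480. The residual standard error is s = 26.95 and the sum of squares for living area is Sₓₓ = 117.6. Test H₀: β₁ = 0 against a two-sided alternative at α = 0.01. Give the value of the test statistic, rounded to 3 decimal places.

SE(b_1) = s/√Sₓₓ = 26.95/√117.6 = 2.48516.
t = 4.480 / 2.48516 = 1.803.
df = n − 2 = 197.
Two-sided p ≈ 0.0730, which is ≥ 0.01, so fail to reject H₀.
The data do not give significant evidence of an association between living area and house sale price.

t = 1.803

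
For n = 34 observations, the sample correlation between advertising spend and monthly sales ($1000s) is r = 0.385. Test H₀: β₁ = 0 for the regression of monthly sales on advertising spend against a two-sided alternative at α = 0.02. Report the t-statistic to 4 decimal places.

t = r·√(n − 2)/√(1 − r²) = 0.385·√32/√0.851775 = 2.3598.
df = n − 2 = 32.
Two-sided p ≈ 0.0246, which is ≥ 0.02, so fail to reject H₀.
The data do not give significant evidence of a linear association between advertising spend and monthly sales.

t = 2.3598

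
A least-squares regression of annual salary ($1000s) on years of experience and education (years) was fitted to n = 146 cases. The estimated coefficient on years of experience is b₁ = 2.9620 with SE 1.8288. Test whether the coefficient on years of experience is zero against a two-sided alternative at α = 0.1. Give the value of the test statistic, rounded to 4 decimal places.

t = 1.6196

H₀: β₁ = 0 vs H₁: β₁ ≠ 0.
t = (b₁ − β₁⁰)/SE = 2.9620 / 1.8288 = 1.6196.
df = n − k − 1 = 146 − 2 − 1 = 143.
Two-sided p ≈ 0.1075, which is ≥ 0.1, so fail to reject H₀.
The data do not give significant evidence of an association between years of experience and annual salary, after adjusting for the other predictors.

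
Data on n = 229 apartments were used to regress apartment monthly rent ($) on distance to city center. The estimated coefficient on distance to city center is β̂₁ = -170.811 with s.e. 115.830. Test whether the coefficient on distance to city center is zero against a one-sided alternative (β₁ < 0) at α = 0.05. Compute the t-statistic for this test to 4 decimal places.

H₀: β₁ = 0 vs H₁: β₁ < 0.
t = (β̂₁ − β₁⁰)/SE = -170.811 / 115.830 = -1.4747.
df = n − 2 = 229 − 2 = 227.
One-sided p ≈ 0.0708, which is ≥ 0.05, so fail to reject H₀.
The data do not give significant evidence that the true slope on distance to city center is negative.

t = -1.4747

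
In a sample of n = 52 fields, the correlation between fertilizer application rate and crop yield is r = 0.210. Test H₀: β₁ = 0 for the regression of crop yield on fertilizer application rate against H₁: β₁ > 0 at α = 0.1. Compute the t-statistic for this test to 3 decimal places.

t = 1.519

t = r·√(n − 2)/√(1 − r²) = 0.210·√50/√0.9559 = 1.519.
df = n − 2 = 50.
One-sided p ≈ 0.0676, which is < 0.1, so reject H₀.
There is evidence of a linear association between fertilizer application rate and crop yield.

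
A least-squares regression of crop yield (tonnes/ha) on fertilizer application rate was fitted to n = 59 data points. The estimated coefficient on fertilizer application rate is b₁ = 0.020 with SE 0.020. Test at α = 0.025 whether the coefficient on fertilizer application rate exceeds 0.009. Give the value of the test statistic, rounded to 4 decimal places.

H₀: β₁ = 0.009 vs H₁: β₁ > 0.009.
t = (b₁ − β₁⁰)/SE = (0.020 − 0.009) / 0.020 = 0.5500.
df = n − 2 = 59 − 2 = 57.
One-sided p ≈ 0.2922, which is ≥ 0.025, so fail to reject H₀.
The data do not give significant evidence that the true slope on fertilizer application rate exceeds 0.009 tonnes/ha per unit.

t = 0.5500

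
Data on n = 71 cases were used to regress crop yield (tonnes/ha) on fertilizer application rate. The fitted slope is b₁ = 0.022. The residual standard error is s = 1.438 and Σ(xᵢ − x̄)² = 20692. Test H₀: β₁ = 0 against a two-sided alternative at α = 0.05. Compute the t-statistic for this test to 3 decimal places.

t = 2.201

SE(b₁) = s/√Sₓₓ = 1.438/√20692 = 0.00999672.
t = 0.022 / 0.00999672 = 2.201.
df = n − 2 = 69.
Two-sided p ≈ 0.0311, which is < 0.05, so reject H₀.
There is evidence that fertilizer application rate is associated with crop yield.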